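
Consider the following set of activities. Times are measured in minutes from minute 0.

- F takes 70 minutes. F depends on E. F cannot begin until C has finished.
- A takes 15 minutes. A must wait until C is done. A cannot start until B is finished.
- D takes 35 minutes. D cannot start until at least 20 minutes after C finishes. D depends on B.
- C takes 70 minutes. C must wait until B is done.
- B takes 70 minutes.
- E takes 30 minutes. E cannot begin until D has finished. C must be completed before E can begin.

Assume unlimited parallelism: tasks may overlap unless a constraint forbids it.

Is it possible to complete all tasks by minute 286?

B can start immediately at minute 0; it finishes at minute 70.
C cannot begin until B (finishes minute 70). It runs from minute 70 to 70 + 70 = minute 140.
D cannot start until C (finishes minute 140, plus 20-minute gap → minute 160); B (finishes minute 70). The controlling bound is minute 160, so D finishes at 160 + 35 = minute 195.
E has to wait for D (finishes minute 195); C (finishes minute 140). The latest of these is minute 195, so E runs minute 195 to 195 + 30 = minute 225.
F cannot start until E (finishes minute 225); C (finishes minute 140). The controlling bound is minute 225, so F finishes at 225 + 70 = minute 295.
A cannot start until C (finishes minute 140); B (finishes minute 70). The controlling bound is minute 140, so A finishes at 140 + 15 = minute 155.
The earliest everything can be done is minute 295, which is after the deadline of 286, so it is not possible.

No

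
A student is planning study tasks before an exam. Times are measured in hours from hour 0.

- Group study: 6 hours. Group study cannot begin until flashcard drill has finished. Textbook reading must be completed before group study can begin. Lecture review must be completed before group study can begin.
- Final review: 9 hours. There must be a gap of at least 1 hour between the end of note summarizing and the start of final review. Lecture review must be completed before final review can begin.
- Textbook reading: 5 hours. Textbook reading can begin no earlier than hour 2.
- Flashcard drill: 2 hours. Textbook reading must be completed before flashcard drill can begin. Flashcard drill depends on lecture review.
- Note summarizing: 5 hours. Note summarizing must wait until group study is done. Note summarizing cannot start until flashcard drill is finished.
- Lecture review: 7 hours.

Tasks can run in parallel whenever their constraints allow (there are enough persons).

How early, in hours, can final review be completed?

30

Lecture review has no prerequisites, so it starts at hour 0 and finishes at hour 7.
After its own release at hour 2, textbook reading can start at hour 2 and finishes at hour 7.
Flashcard drill needs all of textbook reading (finishes hour 7); lecture review (finishes hour 7). That puts its earliest start at hour 7; it finishes at 7 + 2 = hour 9.
Group study has to wait for flashcard drill (finishes hour 9); textbook reading (finishes hour 7); lecture review (finishes hour 7). The latest of these is hour 9, so group study runs hour 9 to 9 + 6 = hour 15.
Note summarizing needs all of group study (finishes hour 15); flashcard drill (finishes hour 9). That puts its earliest start at hour 15; it finishes at 15 + 5 = hour 20.
For final review: note summarizing (finishes hour 20, plus 1-hour gap → hour 21); lecture review (finishes hour 7). Taking the maximum gives a start of hour 21, and it finishes at 21 + 9 = hour 30.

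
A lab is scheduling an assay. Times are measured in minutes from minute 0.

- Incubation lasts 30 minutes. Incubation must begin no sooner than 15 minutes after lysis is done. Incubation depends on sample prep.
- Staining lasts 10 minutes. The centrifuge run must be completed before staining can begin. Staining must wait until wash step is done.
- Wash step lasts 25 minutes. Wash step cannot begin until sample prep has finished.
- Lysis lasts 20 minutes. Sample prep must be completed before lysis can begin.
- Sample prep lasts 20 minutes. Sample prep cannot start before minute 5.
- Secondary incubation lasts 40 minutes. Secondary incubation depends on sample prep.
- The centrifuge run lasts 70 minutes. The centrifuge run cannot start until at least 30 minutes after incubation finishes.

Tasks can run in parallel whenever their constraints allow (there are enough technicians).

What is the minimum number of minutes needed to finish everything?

Sample prep cannot begin until its own release at minute 5. It runs from minute 5 to 5 + 20 = minute 25.
Secondary incubation waits on sample prep (finishes minute 25), so it starts at minute 25 and finishes at 25 + 40 = minute 65.
Wash step cannot begin until sample prep (finishes minute 25). It runs from minute 25 to 25 + 25 = minute 50.
Lysis cannot begin until sample prep (finishes minute 25). It runs from minute 25 to 25 + 20 = minute 45.
For incubation: lysis (finishes minute 45, plus 15-minute gap → minute 60); sample prep (finishes minute 25). Taking the maximum gives a start of minute 60, and it finishes at 60 + 30 = minute 90.
The centrifuge run cannot begin until incubation (finishes minute 90, plus 30-minute gap → minute 120). It runs from minute 120 to 120 + 70 = minute 190.
Staining needs all of the centrifuge run (finishes minute 190); wash step (finishes minute 50). That puts its earliest start at minute 190; it finishes at 190 + 10 = minute 200.
All tasks are finished once the last one completes. Finish times: Sample prep at 25, Lysis at 45, Incubation at 90, The centrifuge run at 190, Wash step at 50, Staining at 200, Secondary incubation at 65. The latest is minute 200.

200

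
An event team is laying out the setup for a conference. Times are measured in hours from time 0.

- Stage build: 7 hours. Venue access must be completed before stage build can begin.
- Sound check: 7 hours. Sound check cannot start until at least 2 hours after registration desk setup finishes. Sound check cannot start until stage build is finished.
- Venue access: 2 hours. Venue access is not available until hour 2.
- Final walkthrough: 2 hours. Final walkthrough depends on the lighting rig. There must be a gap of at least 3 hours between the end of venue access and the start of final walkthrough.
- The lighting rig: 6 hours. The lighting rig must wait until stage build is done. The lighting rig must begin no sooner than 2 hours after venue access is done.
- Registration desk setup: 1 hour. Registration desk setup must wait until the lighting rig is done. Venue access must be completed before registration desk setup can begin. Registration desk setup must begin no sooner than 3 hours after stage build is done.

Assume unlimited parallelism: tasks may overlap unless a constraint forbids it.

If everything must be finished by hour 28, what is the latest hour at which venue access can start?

To finish by hour 28, sound check (duration 7) must start no later than hour 21.
Registration desk setup feeds into sound check (must start by hour 21, minus 2-hour gap → hour 19); so registration desk setup must finish by hour 19 and therefore start by hour 18.
To finish by hour 28, final walkthrough (duration 2) must start no later than hour 26.
The lighting rig must finish in time for registration desk setup (must start by hour 18); final walkthrough (must start by hour 26). The tightest is hour 18, so the lighting rig must start by 18 − 6 = hour 12.
Stage build has several dependents: the lighting rig (must start by hour 12); registration desk setup (must start by hour 18, minus 3-hour gap → hour 15); sound check (must start by hour 21). The earliest of those limits is hour 12, so stage build must start by 12 − 7 = hour 5.
For venue access: stage build (must start by hour 5); the lighting rig (must start by hour 12, minus 2-hour gap → hour 10); registration desk setup (must start by hour 18); final walkthrough (must start by hour 26, minus 3-hour gap → hour 23). The most restrictive is hour 5; with a 2-hour duration, venue access must start by hour 3.

3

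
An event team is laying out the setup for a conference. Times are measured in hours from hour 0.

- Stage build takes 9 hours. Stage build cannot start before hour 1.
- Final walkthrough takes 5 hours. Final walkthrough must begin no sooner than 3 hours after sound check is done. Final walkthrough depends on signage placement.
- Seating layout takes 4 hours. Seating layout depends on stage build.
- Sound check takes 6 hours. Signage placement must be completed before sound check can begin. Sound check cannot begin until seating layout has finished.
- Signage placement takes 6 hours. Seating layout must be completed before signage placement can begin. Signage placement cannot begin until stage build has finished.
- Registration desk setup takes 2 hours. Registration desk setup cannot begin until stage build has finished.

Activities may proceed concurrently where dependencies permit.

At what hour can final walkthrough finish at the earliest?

34

After its own release at hour 1, stage build can start at hour 1 and finishes at hour 10.
After stage build (finishes hour 10), seating layout can start at hour 10 and finishes at hour 14.
For signage placement: seating layout (finishes hour 14); stage build (finishes hour 10). Taking the maximum gives a start of hour 14, and it finishes at 14 + 6 = hour 20.
Sound check has to wait for signage placement (finishes hour 20); seating layout (finishes hour 14). The latest of these is hour 20, so sound check runs hour 20 to 20 + 6 = hour 26.
Final walkthrough has to wait for sound check (finishes hour 26, plus 3-hour gap → hour 29); signage placement (finishes hour 20). The latest of these is hour 29, so final walkthrough runs hour 29 to 29 + 5 = hour 34.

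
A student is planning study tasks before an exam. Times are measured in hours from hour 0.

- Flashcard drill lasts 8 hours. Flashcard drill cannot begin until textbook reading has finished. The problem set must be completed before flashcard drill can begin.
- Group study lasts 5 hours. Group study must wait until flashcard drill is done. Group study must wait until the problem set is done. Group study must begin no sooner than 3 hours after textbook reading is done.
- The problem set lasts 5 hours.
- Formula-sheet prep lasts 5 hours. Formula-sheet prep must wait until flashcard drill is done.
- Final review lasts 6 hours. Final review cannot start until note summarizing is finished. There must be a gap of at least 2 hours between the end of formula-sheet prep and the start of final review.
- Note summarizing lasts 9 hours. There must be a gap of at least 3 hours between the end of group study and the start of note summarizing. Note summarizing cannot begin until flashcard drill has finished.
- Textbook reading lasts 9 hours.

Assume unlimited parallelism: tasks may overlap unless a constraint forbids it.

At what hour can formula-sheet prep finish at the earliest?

22

The problem set has no prerequisites, so it starts at hour 0 and finishes at hour 5.
Textbook reading can start immediately at hour 0; it finishes at hour 9.
For flashcard drill: textbook reading (finishes hour 9); the problem set (finishes hour 5). Taking the maximum gives a start of hour 9, and it finishes at 9 + 8 = hour 17.
After flashcard drill (finishes hour 17), formula-sheet prep can start at hour 17 and finishes at hour 22.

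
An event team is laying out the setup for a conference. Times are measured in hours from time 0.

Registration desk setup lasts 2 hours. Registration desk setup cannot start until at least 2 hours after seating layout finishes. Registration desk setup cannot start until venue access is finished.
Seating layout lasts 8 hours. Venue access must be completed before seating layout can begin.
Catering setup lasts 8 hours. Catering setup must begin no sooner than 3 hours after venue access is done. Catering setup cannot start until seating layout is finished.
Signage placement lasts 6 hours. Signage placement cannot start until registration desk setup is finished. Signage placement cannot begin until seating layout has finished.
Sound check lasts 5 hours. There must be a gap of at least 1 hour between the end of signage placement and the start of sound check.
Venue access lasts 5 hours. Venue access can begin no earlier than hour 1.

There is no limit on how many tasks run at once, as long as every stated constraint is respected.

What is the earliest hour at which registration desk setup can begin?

After its own release at hour 1, venue access can start at hour 1 and finishes at hour 6.
After venue access (finishes hour 6), seating layout can start at hour 6 and finishes at hour 14.
Registration desk setup waits on seating layout (finishes hour 14, plus 2-hour gap → hour 16); venue access (finishes hour 6). The latest of these is hour 16, which is the earliest registration desk setup can start.

16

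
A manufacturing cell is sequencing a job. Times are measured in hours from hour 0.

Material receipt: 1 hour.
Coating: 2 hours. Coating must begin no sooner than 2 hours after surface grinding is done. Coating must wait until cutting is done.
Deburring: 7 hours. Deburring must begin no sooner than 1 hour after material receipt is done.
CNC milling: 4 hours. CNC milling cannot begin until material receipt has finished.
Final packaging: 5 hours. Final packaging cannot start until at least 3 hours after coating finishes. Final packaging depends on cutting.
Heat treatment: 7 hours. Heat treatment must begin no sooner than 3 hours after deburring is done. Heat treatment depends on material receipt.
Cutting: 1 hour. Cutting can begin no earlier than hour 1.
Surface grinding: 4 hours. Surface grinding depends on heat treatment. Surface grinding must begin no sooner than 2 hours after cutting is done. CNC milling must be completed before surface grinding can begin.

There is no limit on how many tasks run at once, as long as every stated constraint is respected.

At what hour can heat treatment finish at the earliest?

Material receipt has no prerequisites, so it starts at hour 0 and finishes at hour 1.
After material receipt (finishes hour 1, plus 1-hour gap → hour 2), deburring can start at hour 2 and finishes at hour 9.
Heat treatment cannot start until deburring (finishes hour 9, plus 3-hour gap → hour 12); material receipt (finishes hour 1). The controlling bound is hour 12, so heat treatment finishes at 12 + 7 = hour 19.

19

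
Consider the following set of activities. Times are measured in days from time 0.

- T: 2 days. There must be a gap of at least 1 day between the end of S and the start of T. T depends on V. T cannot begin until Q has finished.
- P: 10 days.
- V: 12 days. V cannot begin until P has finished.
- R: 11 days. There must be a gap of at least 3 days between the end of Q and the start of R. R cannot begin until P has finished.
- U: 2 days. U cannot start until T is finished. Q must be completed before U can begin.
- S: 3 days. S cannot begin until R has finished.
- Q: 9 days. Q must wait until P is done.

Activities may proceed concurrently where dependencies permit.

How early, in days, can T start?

37

P can start immediately at day 0; it finishes at day 10.
V waits on P (finishes day 10), so it starts at day 10 and finishes at 10 + 12 = day 22.
Q waits on P (finishes day 10), so it starts at day 10 and finishes at 10 + 9 = day 19.
R has to wait for Q (finishes day 19, plus 3-day gap → day 22); P (finishes day 10). The latest of these is day 22, so R runs day 22 to 22 + 11 = day 33.
S waits on R (finishes day 33), so it starts at day 33 and finishes at 33 + 3 = day 36.
T waits on S (finishes day 36, plus 1-day gap → day 37); V (finishes day 22); Q (finishes day 19). The latest of these is day 37, which is the earliest T can start.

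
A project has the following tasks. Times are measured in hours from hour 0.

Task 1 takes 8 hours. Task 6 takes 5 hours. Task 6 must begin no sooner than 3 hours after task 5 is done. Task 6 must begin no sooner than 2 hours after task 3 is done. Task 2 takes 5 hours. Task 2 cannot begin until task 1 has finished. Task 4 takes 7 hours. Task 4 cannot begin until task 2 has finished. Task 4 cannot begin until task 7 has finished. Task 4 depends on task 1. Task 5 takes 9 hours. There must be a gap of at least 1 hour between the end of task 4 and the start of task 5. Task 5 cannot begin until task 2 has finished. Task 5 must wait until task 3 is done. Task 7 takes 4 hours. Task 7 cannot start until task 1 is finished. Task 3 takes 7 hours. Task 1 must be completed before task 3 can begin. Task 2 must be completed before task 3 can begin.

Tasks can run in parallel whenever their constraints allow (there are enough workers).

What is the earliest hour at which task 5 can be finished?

30

Task 1 can start immediately at hour 0; it finishes at hour 8.
Task 7 waits on task 1 (finishes hour 8), so it starts at hour 8 and finishes at 8 + 4 = hour 12.
Task 2 waits on task 1 (finishes hour 8), so it starts at hour 8 and finishes at 8 + 5 = hour 13.
For task 4: task 2 (finishes hour 13); task 7 (finishes hour 12); task 1 (finishes hour 8). Taking the maximum gives a start of hour 13, and it finishes at 13 + 7 = hour 20.
For task 3: task 1 (finishes hour 8); task 2 (finishes hour 13). Taking the maximum gives a start of hour 13, and it finishes at 13 + 7 = hour 20.
Task 5 needs all of task 4 (finishes hour 20, plus 1-hour gap → hour 21); task 2 (finishes hour 13); task 3 (finishes hour 20). That puts its earliest start at hour 21; it finishes at 21 + 9 = hour 30.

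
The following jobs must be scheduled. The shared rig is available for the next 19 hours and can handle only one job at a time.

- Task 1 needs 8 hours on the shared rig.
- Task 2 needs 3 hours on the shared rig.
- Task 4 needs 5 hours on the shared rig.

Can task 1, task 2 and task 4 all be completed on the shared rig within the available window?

Running back to back, the jobs need 8 + 3 + 5 = 16 hours on the shared rig.
Since 16 ≤ 19, they fit within the window.

Yes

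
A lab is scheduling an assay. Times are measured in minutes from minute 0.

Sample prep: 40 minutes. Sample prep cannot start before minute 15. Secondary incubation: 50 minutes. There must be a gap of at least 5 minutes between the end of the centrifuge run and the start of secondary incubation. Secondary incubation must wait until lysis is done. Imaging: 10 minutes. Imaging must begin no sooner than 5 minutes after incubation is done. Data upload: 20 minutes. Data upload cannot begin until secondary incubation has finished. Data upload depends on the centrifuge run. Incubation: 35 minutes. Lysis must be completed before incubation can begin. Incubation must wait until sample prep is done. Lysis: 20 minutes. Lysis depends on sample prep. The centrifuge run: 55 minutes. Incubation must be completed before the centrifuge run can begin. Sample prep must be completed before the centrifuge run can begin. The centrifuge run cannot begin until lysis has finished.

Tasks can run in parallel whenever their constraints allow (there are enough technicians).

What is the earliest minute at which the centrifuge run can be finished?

Sample prep waits on its own release at minute 15, so it starts at minute 15 and finishes at 15 + 40 = minute 55.
Lysis waits on sample prep (finishes minute 55), so it starts at minute 55 and finishes at 55 + 20 = minute 75.
Incubation cannot start until lysis (finishes minute 75); sample prep (finishes minute 55). The controlling bound is minute 75, so incubation finishes at 75 + 35 = minute 110.
For the centrifuge run: incubation (finishes minute 110); sample prep (finishes minute 55); lysis (finishes minute 75). Taking the maximum gives a start of minute 110, and it finishes at 110 + 55 = minute 165.

165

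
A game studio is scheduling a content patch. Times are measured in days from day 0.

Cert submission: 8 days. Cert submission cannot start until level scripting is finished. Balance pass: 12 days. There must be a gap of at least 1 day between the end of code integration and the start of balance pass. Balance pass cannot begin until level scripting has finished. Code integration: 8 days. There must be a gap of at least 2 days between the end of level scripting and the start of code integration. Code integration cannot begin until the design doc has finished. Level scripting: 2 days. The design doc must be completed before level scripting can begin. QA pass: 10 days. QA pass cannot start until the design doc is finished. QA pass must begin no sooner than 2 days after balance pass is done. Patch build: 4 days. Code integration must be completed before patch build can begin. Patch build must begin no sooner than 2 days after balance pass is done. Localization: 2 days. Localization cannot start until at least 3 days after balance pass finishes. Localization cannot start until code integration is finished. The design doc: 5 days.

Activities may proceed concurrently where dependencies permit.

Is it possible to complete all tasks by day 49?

Yes

The design doc has no prerequisites, so it starts at day 0 and finishes at day 5.
After the design doc (finishes day 5), level scripting can start at day 5 and finishes at day 7.
Cert submission waits on level scripting (finishes day 7), so it starts at day 7 and finishes at 7 + 8 = day 15.
Code integration cannot start until level scripting (finishes day 7, plus 2-day gap → day 9); the design doc (finishes day 5). The controlling bound is day 9, so code integration finishes at 9 + 8 = day 17.
Balance pass cannot start until code integration (finishes day 17, plus 1-day gap → day 18); level scripting (finishes day 7). The controlling bound is day 18, so balance pass finishes at 18 + 12 = day 30.
Patch build needs all of code integration (finishes day 17); balance pass (finishes day 30, plus 2-day gap → day 32). That puts its earliest start at day 32; it finishes at 32 + 4 = day 36.
QA pass has to wait for the design doc (finishes day 5); balance pass (finishes day 30, plus 2-day gap → day 32). The latest of these is day 32, so QA pass runs day 32 to 32 + 10 = day 42.
Localization needs all of balance pass (finishes day 30, plus 3-day gap → day 33); code integration (finishes day 17). That puts its earliest start at day 33; it finishes at 33 + 2 = day 35.
Every task is finished by day 42, which is no later than the deadline of 49, so the schedule is feasible.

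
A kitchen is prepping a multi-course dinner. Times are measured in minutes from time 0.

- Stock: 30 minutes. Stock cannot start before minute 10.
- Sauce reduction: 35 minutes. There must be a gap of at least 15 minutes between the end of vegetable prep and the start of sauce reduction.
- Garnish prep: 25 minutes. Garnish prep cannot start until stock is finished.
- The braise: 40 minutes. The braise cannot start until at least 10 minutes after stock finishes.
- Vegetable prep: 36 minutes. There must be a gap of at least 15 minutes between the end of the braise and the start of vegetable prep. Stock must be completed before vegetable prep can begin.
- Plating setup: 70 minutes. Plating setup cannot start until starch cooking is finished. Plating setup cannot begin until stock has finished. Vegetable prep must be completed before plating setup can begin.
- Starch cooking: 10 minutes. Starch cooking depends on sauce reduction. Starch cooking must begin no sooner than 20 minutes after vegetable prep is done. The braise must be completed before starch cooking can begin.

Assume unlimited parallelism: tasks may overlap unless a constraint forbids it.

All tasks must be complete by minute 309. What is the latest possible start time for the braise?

88

Plating setup must finish by minute 309; it takes 70 minutes, so it must start by 309 − 70 = minute 239.
Starch cooking feeds into plating setup (must start by minute 239); so starch cooking must finish by minute 239 and therefore start by minute 229.
Sauce reduction has to be done before starch cooking (must start by minute 229). That means finishing by minute 229, i.e. starting by 229 − 35 = minute 194.
Vegetable prep has several dependents: sauce reduction (must start by minute 194, minus 15-minute gap → minute 179); starch cooking (must start by minute 229, minus 20-minute gap → minute 209); plating setup (must start by minute 239). The earliest of those limits is minute 179, so vegetable prep must start by 179 − 36 = minute 143.
The braise must finish in time for vegetable prep (must start by minute 143, minus 15-minute gap → minute 128); starch cooking (must start by minute 229). The tightest is minute 128, so the braise must start by 128 − 40 = minute 88.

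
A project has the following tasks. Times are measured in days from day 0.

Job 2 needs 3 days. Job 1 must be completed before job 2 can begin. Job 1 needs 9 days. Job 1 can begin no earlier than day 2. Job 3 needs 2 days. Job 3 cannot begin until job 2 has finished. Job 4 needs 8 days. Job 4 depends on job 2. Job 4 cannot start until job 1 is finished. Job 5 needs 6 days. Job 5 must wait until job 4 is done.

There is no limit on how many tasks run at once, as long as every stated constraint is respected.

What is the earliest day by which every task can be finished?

Job 1 waits on its own release at day 2, so it starts at day 2 and finishes at 2 + 9 = day 11.
After job 1 (finishes day 11), job 2 can start at day 11 and finishes at day 14.
For job 4: job 2 (finishes day 14); job 1 (finishes day 11). Taking the maximum gives a start of day 14, and it finishes at 14 + 8 = day 22.
After job 4 (finishes day 22), job 5 can start at day 22 and finishes at day 28.
Job 3 waits on job 2 (finishes day 14), so it starts at day 14 and finishes at 14 + 2 = day 16.
All tasks are finished once the last one completes. Finish times: Job 1 at 11, Job 2 at 14, Job 3 at 16, Job 4 at 22, Job 5 at 28. The latest is day 28.

28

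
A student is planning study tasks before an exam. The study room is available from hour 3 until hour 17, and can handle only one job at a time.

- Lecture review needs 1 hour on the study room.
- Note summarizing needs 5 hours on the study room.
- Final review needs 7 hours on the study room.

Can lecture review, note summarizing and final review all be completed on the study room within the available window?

The study room window is 17 − 3 = 14 hours.
Running back to back, the jobs need 1 + 5 + 7 = 13 hours on the study room.
Since 13 ≤ 14, they fit within the window.

Yes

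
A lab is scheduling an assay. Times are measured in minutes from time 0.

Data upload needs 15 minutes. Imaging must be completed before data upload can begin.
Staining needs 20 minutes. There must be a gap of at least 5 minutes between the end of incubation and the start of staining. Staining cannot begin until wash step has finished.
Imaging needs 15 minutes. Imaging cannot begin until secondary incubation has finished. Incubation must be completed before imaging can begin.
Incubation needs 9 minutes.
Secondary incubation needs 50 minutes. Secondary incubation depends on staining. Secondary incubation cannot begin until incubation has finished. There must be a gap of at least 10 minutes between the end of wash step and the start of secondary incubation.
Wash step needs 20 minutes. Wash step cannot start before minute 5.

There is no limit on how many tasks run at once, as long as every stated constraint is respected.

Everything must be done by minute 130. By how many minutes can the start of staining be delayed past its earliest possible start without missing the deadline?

5

Wash step cannot begin until its own release at minute 5. It runs from minute 5 to 5 + 20 = minute 25.
Nothing blocks incubation, so it runs from minute 0 to minute 9.
For staining: incubation (finishes minute 9, plus 5-minute gap → minute 14); wash step (finishes minute 25). Taking the maximum gives a start of minute 25, and it finishes at 25 + 20 = minute 45.

Working backward from the deadline:
To finish by minute 130, data upload (duration 15) must start no later than minute 115.
Imaging must finish before data upload (must start by minute 115). With a 15-minute duration, imaging must start by 115 − 15 = minute 100.
Since imaging (must start by minute 100) depends on it, secondary incubation must finish by minute 100. Backing off its 50-minute duration gives a latest start of minute 50.
Staining has to be done before secondary incubation (must start by minute 50). That means finishing by minute 50, i.e. starting by 50 − 20 = minute 30.
So staining can start as early as minute 25 and as late as minute 30, giving 30 − 25 = 5 minutes of slack.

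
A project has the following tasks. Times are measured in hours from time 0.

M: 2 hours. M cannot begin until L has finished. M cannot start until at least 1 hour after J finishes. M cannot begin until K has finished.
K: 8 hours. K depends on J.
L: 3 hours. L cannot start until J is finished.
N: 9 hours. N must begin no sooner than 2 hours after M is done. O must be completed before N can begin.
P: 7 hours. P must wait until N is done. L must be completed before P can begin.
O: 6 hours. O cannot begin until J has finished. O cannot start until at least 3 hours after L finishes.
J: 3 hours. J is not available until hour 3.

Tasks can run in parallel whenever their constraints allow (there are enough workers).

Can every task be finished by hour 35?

Yes

J waits on its own release at hour 3, so it starts at hour 3 and finishes at 3 + 3 = hour 6.
After J (finishes hour 6), L can start at hour 6 and finishes at hour 9.
For O: J (finishes hour 6); L (finishes hour 9, plus 3-hour gap → hour 12). Taking the maximum gives a start of hour 12, and it finishes at 12 + 6 = hour 18.
K waits on J (finishes hour 6), so it starts at hour 6 and finishes at 6 + 8 = hour 14.
M cannot start until L (finishes hour 9); J (finishes hour 6, plus 1-hour gap → hour 7); K (finishes hour 14). The controlling bound is hour 14, so M finishes at 14 + 2 = hour 16.
N cannot start until M (finishes hour 16, plus 2-hour gap → hour 18); O (finishes hour 18). The controlling bound is hour 18, so N finishes at 18 + 9 = hour 27.
P needs all of N (finishes hour 27); L (finishes hour 9). That puts its earliest start at hour 27; it finishes at 27 + 7 = hour 34.
Every task is finished by hour 34, which is no later than the deadline of 35, so the schedule is feasible.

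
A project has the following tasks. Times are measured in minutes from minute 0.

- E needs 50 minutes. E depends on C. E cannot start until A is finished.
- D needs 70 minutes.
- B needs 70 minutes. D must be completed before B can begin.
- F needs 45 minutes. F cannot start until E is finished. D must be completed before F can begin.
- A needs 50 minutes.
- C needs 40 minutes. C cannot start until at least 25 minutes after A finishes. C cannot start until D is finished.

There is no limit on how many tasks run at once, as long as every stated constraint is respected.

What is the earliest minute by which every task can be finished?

Nothing blocks D, so it runs from minute 0 to minute 70.
After D (finishes minute 70), B can start at minute 70 and finishes at minute 140.
A can start immediately at minute 0; it finishes at minute 50.
C needs all of A (finishes minute 50, plus 25-minute gap → minute 75); D (finishes minute 70). That puts its earliest start at minute 75; it finishes at 75 + 40 = minute 115.
E has to wait for C (finishes minute 115); A (finishes minute 50). The latest of these is minute 115, so E runs minute 115 to 115 + 50 = minute 165.
F needs all of E (finishes minute 165); D (finishes minute 70). That puts its earliest start at minute 165; it finishes at 165 + 45 = minute 210.
All tasks are finished once the last one completes. Finish times: A at 50, B at 140, C at 115, D at 70, E at 165, F at 210. The latest is minute 210.

210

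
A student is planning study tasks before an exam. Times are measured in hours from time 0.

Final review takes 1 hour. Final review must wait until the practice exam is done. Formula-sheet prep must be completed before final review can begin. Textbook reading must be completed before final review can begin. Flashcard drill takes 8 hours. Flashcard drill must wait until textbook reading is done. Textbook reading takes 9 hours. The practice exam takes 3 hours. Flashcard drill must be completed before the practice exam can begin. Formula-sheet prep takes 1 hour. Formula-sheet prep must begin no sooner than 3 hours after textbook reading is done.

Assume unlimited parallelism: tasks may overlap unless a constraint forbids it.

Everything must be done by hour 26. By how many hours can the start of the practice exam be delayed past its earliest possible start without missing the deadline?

5

Textbook reading can start immediately at hour 0; it finishes at hour 9.
After textbook reading (finishes hour 9), flashcard drill can start at hour 9 and finishes at hour 17.
The practice exam waits on flashcard drill (finishes hour 17), so it starts at hour 17 and finishes at 17 + 3 = hour 20.

Working backward from the deadline:
Nothing follows final review; the deadline of hour 26 is its only limit. It must start by 26 − 1 = hour 25.
The practice exam feeds into final review (must start by hour 25); so the practice exam must finish by hour 25 and therefore start by hour 22.
So the practice exam can start as early as hour 17 and as late as hour 22, giving 22 − 17 = 5 hours of slack.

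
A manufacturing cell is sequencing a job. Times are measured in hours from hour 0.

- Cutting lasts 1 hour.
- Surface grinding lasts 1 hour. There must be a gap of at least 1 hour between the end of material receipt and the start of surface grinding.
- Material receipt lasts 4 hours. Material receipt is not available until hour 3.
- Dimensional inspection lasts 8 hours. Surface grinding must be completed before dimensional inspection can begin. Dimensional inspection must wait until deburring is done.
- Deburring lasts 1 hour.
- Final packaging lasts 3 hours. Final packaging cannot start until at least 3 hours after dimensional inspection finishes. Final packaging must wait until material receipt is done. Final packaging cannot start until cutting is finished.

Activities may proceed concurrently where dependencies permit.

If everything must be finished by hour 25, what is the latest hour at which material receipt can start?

5

Nothing follows final packaging; the deadline of hour 25 is its only limit. It must start by 25 − 3 = hour 22.
Since final packaging (must start by hour 22, minus 3-hour gap → hour 19) depends on it, dimensional inspection must finish by hour 19. Backing off its 8-hour duration gives a latest start of hour 11.
Surface grinding feeds into dimensional inspection (must start by hour 11); so surface grinding must finish by hour 11 and therefore start by hour 10.
Material receipt has several dependents: surface grinding (must start by hour 10, minus 1-hour gap → hour 9); final packaging (must start by hour 22). The earliest of those limits is hour 9, so material receipt must start by 9 − 4 = hour 5.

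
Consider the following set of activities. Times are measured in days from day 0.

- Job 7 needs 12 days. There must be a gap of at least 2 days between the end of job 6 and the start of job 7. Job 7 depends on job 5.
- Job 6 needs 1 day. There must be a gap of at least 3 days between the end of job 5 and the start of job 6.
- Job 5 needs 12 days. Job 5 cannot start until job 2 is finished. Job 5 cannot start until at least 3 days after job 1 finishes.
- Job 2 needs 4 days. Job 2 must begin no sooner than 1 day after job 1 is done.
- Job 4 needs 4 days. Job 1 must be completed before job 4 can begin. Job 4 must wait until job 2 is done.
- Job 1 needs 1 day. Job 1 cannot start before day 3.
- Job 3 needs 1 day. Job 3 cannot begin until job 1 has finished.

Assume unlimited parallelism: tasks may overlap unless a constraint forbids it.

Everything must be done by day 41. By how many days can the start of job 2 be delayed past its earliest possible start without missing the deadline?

2

Job 1 waits on its own release at day 3, so it starts at day 3 and finishes at 3 + 1 = day 4.
Job 2 cannot begin until job 1 (finishes day 4, plus 1-day gap → day 5). It runs from day 5 to 5 + 4 = day 9.

Working backward from the deadline:
Job 4 has no dependents, so it just needs to finish by day 41. Starting by 41 − 4 = day 37 achieves that.
Job 7 has no dependents, so it just needs to finish by day 41. Starting by 41 − 12 = day 29 achieves that.
Job 6 must finish before job 7 (must start by day 29, minus 2-day gap → day 27). With a 1-day duration, job 6 must start by 27 − 1 = day 26.
Job 5 feeds job 6 (must start by day 26, minus 3-day gap → day 23); job 7 (must start by day 29). Taking the minimum, job 5 must finish by day 23 and start by 23 − 12 = day 11.
Job 2 must finish in time for job 4 (must start by day 37); job 5 (must start by day 11). The tightest is day 11, so job 2 must start by 11 − 4 = day 7.
So job 2 can start as early as day 5 and as late as day 7, giving 7 − 5 = 2 days of slack.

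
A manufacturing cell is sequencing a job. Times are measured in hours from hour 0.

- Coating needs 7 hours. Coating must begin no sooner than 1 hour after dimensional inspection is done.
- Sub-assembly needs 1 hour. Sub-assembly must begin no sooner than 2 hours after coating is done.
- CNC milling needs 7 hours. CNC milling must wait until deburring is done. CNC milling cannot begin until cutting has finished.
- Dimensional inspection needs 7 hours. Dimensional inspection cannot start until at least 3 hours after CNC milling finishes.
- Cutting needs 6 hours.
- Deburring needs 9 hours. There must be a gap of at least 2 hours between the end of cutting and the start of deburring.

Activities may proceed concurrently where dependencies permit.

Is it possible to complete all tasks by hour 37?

Nothing blocks cutting, so it runs from hour 0 to hour 6.
After cutting (finishes hour 6, plus 2-hour gap → hour 8), deburring can start at hour 8 and finishes at hour 17.
CNC milling needs all of deburring (finishes hour 17); cutting (finishes hour 6). That puts its earliest start at hour 17; it finishes at 17 + 7 = hour 24.
After CNC milling (finishes hour 24, plus 3-hour gap → hour 27), dimensional inspection can start at hour 27 and finishes at hour 34.
Coating waits on dimensional inspection (finishes hour 34, plus 1-hour gap → hour 35), so it starts at hour 35 and finishes at 35 + 7 = hour 42.
After coating (finishes hour 42, plus 2-hour gap → hour 44), sub-assembly can start at hour 44 and finishes at hour 45.
The earliest everything can be done is hour 45, which is after the deadline of 37, so it is not possible.

No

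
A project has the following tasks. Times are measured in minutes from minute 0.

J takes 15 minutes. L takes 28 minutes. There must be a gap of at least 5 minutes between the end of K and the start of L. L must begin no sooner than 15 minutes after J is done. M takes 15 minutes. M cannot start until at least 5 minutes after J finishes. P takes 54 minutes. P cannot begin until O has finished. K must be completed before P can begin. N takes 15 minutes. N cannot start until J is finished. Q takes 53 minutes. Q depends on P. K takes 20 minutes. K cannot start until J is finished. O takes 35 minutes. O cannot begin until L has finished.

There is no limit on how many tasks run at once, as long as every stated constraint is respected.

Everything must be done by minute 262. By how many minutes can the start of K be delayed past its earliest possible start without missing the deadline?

52

J has no prerequisites, so it starts at minute 0 and finishes at minute 15.
K cannot begin until J (finishes minute 15). It runs from minute 15 to 15 + 20 = minute 35.

Working backward from the deadline:
Q must finish by minute 262; it takes 53 minutes, so it must start by 262 − 53 = minute 209.
P has to be done before Q (must start by minute 209). That means finishing by minute 209, i.e. starting by 209 − 54 = minute 155.
O must finish before P (must start by minute 155). With a 35-minute duration, O must start by 155 − 35 = minute 120.
L has to be done before O (must start by minute 120). That means finishing by minute 120, i.e. starting by 120 − 28 = minute 92.
For K: L (must start by minute 92, minus 5-minute gap → minute 87); P (must start by minute 155). The most restrictive is minute 87; with a 20-minute duration, K must start by minute 67.
So K can start as early as minute 15 and as late as minute 67, giving 67 − 15 = 52 minutes of slack.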